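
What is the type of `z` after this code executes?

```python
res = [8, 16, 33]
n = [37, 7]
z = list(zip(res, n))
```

list(zip(...)) returns a list of tuples

list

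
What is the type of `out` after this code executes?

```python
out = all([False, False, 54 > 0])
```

all() returns bool

bool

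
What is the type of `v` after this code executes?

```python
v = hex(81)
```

hex() returns str representation

str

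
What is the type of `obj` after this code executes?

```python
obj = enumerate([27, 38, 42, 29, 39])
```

enumerate() returns an enumerate iterator object

enumerate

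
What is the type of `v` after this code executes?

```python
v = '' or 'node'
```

'or' returns first truthy value ('node', which is str)

str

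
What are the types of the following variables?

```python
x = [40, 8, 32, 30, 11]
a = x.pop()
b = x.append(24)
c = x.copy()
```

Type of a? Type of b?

list.pop() returns the element (int); list.append() returns None

int, NoneType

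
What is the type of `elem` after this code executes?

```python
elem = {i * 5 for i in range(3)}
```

A set comprehension {expr for x in iterable} produces a set

set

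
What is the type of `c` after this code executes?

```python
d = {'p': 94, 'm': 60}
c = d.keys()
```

.keys() returns a dict_keys view object

dict_keys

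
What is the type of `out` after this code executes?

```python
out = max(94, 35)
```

max() of ints returns int

int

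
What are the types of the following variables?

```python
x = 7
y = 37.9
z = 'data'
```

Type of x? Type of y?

x is int; y is float

int, float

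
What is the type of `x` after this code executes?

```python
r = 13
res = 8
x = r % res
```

int % int returns int (13 % 8 = 5)

int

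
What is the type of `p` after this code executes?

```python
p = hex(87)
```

hex() returns str representation

str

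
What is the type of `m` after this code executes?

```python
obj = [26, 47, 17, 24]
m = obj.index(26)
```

list.index() returns int

int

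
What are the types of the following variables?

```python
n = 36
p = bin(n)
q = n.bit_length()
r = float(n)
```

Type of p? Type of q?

bin() returns str; int.bit_length() returns int

str, int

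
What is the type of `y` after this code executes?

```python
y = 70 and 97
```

'and' returns the last value when all truthy (97, which is int)

int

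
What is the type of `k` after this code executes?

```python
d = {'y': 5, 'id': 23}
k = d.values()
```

.values() returns a dict_values view object

dict_values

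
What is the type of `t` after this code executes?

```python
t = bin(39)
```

bin() returns str representation

str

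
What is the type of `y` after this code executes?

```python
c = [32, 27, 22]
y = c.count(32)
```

list.count() returns int

int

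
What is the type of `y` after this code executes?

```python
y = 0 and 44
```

'and' returns the first falsy value (0, which is int)

int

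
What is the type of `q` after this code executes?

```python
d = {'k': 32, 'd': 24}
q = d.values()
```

.values() returns a dict_values view object

dict_values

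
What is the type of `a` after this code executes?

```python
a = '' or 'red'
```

'or' returns first truthy value ('red', which is str)

str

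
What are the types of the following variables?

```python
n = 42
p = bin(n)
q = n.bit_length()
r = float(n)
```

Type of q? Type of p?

int.bit_length() returns int; bin() returns str

int, str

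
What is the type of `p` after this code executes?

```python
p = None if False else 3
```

Ternary: condition is False, else branch (3) taken → int

int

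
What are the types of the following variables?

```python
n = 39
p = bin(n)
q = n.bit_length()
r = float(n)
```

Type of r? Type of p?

float() returns float; bin() returns str

float, str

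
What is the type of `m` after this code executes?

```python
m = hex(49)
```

hex() returns str representation

str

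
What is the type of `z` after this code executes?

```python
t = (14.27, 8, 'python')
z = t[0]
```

Index 0 of tuple is 14.27 which is float

float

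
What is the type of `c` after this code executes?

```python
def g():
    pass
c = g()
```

A function with no return statement returns None

NoneType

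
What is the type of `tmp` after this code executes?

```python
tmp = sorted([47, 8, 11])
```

sorted() always returns list

list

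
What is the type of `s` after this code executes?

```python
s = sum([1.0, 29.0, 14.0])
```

sum() of floats returns float

float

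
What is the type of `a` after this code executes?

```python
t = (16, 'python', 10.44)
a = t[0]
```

Index 0 of tuple is 16 which is int

int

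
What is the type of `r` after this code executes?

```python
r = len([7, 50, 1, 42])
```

len() always returns int

int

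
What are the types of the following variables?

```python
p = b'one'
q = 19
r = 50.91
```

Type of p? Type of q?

p is bytes; q is int

bytes, int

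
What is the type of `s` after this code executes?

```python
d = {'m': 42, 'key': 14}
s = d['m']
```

Accessing dict[str, int] with key 'm' returns int value 42

int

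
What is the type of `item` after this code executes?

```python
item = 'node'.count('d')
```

str.count() returns int

int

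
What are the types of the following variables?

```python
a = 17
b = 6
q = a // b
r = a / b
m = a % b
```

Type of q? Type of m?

int // int returns int; int % int returns int

int, int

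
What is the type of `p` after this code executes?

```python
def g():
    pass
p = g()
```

A function with no return statement returns None

NoneType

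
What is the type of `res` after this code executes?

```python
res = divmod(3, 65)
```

divmod() returns a tuple (quotient, remainder)

tuple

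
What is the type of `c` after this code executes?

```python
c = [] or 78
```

'or' returns first truthy value (78, which is int)

int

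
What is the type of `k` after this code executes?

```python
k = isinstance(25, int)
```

isinstance() returns bool

bool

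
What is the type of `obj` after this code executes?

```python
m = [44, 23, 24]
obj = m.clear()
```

list.clear() returns None

NoneType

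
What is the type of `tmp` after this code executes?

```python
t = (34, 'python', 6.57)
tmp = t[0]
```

Index 0 of tuple is 34 which is int

int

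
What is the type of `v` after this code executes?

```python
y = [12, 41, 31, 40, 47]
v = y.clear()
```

list.clear() returns None

NoneType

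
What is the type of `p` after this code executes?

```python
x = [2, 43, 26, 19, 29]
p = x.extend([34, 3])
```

list.extend() returns None

NoneType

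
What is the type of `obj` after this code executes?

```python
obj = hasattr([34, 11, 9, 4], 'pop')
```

hasattr() returns bool

bool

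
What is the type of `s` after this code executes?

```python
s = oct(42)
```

oct() returns str representation

str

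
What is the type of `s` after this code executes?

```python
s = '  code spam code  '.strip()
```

str.strip() returns str

str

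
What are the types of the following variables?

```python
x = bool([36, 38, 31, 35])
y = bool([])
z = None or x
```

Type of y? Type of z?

bool() returns bool; None or <bool> returns the bool

bool, bool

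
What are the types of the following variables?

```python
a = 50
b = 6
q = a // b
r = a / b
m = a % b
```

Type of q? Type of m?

int // int returns int; int % int returns int

int, int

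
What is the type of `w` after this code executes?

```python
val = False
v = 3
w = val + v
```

bool + int returns int (False is 0, so 0 + 3 = 3)

int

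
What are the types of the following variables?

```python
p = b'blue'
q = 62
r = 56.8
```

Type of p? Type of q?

p is bytes; q is int

bytes, int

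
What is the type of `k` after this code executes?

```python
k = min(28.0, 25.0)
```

min() of floats returns float

float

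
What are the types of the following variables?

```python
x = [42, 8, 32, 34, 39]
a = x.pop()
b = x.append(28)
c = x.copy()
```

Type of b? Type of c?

list.append() returns None; list.copy() returns list

NoneType, list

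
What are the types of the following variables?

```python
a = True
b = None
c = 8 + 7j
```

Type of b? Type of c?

b is NoneType; c is complex

NoneType, complex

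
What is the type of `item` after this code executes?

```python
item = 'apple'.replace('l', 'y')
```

str.replace() returns str

str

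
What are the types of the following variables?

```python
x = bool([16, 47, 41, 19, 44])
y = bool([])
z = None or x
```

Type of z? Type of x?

None or <bool> returns the bool; bool() returns bool

bool, bool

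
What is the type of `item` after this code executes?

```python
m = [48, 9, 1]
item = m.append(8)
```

list.append() returns None (mutates in place)

NoneType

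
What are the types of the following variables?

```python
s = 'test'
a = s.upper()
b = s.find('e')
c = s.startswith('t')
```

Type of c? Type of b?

str.startswith() returns bool; str.find() returns int

bool, int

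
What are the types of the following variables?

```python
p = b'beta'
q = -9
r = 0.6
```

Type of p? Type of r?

p is bytes; r is float

bytes, float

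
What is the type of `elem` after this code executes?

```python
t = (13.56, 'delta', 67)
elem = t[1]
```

Index 1 of tuple is 'delta' which is str

str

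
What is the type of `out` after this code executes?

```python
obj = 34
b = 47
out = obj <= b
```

Comparison operators return bool

bool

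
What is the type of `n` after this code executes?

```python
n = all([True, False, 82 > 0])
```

all() returns bool

bool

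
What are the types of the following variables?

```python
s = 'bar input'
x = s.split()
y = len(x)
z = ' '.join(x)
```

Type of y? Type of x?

len() returns int; str.split() returns list

int, list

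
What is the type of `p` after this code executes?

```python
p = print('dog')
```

print() returns None

NoneType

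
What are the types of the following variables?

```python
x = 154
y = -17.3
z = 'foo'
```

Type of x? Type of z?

x is int; z is str

int, str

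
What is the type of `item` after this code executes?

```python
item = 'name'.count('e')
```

str.count() returns int

int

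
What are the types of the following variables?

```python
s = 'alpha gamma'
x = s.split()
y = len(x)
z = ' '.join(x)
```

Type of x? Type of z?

str.split() returns list; str.join() returns str

list, str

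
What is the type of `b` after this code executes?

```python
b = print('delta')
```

print() returns None

NoneType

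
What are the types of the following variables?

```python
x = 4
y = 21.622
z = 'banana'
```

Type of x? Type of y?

x is int; y is float

int, float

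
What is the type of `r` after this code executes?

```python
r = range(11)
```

range() returns a range object

range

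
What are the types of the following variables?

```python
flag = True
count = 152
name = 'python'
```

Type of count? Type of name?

count is int; name is str

int, str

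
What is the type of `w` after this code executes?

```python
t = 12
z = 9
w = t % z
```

int % int returns int (12 % 9 = 3)

int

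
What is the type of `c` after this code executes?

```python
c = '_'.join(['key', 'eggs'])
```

str.join() returns str

str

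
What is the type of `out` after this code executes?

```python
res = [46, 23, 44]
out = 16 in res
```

'in' operator returns bool

bool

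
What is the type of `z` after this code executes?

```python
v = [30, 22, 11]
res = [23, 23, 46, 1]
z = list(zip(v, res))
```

list(zip(...)) returns a list of tuples

list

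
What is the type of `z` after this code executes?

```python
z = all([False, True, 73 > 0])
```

all() returns bool

bool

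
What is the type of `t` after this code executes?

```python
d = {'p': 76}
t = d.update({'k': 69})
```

dict.update() returns None

NoneType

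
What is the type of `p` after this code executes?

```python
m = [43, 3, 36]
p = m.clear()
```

list.clear() returns None

NoneType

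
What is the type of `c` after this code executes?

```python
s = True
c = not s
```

'not' always returns bool

bool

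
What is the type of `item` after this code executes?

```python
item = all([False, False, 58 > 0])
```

all() returns bool

bool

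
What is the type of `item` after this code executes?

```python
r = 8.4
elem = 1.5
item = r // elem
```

float // float returns float (floor division preserves float type)

float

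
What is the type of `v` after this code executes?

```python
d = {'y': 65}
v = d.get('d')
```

dict.get() returns None when key 'd' is not found and no default given

NoneType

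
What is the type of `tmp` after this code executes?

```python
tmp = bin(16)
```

bin() returns str representation

str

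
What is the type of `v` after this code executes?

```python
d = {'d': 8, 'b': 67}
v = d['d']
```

Accessing dict[str, int] with key 'd' returns int value 8

int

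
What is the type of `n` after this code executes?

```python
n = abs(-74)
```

abs() of int returns int

int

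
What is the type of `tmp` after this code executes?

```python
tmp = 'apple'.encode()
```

str.encode() returns bytes

bytes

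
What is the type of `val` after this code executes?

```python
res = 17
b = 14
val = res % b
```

int % int returns int (17 % 14 = 3)

int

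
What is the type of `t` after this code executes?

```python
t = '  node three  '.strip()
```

str.strip() returns str

str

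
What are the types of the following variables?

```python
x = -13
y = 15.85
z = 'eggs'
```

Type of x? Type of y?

x is int; y is float

int, float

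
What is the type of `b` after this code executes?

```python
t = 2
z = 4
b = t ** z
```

int ** positive int returns int (2 ** 4 = 16)

int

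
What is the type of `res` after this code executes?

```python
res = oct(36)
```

oct() returns str representation

str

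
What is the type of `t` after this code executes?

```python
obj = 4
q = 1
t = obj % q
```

int % int returns int (4 % 1 = 0)

int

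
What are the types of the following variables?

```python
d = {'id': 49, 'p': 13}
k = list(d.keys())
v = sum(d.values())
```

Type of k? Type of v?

list(...) returns list; sum of int values returns int

list, int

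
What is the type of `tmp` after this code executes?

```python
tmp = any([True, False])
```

any() returns bool

bool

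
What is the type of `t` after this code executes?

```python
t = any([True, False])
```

any() returns bool

bool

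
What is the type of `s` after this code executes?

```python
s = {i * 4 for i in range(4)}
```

A set comprehension {expr for x in iterable} produces a set

set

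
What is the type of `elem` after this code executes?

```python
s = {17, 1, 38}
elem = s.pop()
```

Popping from a set of ints returns int

int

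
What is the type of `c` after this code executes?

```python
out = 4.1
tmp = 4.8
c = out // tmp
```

float // float returns float (floor division preserves float type)

float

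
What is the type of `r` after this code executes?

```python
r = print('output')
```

print() returns None

NoneType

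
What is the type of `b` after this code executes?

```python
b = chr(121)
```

chr() returns str (single character)

str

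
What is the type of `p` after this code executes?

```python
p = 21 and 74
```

'and' returns the last value when all truthy (74, which is int)

int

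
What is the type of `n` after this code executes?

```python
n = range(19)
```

range() returns a range object

range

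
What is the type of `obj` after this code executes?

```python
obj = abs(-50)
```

abs() of int returns int

int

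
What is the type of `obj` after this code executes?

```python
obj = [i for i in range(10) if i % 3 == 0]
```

A list comprehension [...] produces a list

list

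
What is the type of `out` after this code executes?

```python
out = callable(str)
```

callable() returns bool

bool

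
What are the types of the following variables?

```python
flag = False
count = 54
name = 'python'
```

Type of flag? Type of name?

flag is bool; name is str

bool, str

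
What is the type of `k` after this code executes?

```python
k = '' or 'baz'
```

'or' returns first truthy value ('baz', which is str)

str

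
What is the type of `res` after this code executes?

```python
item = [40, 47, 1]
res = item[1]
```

Indexing a list of ints returns int (item[1] = 47)

int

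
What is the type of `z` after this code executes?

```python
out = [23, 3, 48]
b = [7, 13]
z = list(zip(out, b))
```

list(zip(...)) returns a list of tuples

list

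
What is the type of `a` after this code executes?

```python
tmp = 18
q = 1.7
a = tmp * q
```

int * float returns float (18 * 1.7 = 30.6)

float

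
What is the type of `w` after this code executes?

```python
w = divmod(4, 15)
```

divmod() returns a tuple (quotient, remainder)

tuple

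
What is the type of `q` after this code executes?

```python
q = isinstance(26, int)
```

isinstance() returns bool

bool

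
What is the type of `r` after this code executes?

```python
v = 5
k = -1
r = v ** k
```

int ** negative int returns float

float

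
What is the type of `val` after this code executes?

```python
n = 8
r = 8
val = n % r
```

int % int returns int (8 % 8 = 0)

int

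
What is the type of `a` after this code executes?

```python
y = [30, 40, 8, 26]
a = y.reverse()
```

list.reverse() returns None

NoneType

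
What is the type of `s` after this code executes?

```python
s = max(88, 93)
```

max() of ints returns int

int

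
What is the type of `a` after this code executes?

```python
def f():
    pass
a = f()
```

A function with no return statement returns None

NoneType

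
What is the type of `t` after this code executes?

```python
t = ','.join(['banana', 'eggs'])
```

str.join() returns str

str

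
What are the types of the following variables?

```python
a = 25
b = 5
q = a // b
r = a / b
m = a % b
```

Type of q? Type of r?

int // int returns int; int / int returns float

int, float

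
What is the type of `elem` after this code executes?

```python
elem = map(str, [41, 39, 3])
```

map() returns a map iterator object

map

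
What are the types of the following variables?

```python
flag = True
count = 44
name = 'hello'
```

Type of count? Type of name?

count is int; name is str

int, str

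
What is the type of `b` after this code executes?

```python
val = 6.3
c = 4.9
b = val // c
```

float // float returns float (floor division preserves float type)

float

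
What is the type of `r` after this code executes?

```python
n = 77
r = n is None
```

'is' comparison returns bool

bool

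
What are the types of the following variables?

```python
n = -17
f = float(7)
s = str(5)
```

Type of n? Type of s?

n is int; s is str

int, str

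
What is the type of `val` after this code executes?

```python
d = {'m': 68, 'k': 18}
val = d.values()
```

.values() returns a dict_values view object

dict_values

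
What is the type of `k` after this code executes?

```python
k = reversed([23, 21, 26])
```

reversed() on a list returns a list_reverseiterator

list_reverseiterator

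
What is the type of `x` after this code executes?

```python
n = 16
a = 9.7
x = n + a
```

int + float returns float (16 + 9.7 = 25.7)

float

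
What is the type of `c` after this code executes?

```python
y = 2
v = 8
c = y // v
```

int // int returns int (2 // 8 = 0)

int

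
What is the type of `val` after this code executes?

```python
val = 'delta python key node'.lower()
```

str.lower() returns str

str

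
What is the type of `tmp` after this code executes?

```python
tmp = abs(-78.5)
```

abs() of float returns float

float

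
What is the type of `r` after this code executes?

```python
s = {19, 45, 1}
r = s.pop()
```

Popping from a set of ints returns int

int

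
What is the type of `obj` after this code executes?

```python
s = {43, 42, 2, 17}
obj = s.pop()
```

Popping from a set of ints returns int

int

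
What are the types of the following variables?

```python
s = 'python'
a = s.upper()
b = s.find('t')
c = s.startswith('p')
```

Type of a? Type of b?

str.upper() returns str; str.find() returns int

str, int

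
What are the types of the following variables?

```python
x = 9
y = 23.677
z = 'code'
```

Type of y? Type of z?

y is float; z is str

float, str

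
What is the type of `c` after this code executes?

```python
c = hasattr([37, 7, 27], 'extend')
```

hasattr() returns bool

bool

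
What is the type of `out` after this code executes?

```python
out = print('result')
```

print() returns None

NoneType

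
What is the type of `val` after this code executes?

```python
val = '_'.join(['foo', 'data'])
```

str.join() returns str

str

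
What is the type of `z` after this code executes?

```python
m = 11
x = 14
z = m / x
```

int / int always returns float in Python 3 (11 / 14 = 0.785714)

float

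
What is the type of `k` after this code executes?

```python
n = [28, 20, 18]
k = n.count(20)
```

list.count() returns int

int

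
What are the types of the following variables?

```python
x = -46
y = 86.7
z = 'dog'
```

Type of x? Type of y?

x is int; y is float

int, float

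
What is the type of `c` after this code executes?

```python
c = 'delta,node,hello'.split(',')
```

str.split() returns list

list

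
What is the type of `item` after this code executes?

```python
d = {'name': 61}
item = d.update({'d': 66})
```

dict.update() returns None

NoneType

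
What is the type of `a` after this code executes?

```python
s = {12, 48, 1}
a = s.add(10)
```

set.add() returns None (mutates in place)

NoneType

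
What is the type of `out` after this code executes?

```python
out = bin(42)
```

bin() returns str representation

str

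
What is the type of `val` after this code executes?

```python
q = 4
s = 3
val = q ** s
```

int ** positive int returns int (4 ** 3 = 64)

int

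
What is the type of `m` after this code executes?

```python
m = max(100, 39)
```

max() of ints returns int

int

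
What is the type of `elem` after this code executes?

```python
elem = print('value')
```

print() returns None

NoneType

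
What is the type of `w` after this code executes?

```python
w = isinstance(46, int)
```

isinstance() returns bool

bool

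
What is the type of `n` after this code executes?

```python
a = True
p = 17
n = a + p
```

bool + int returns int (True is 1, so 1 + 17 = 18)

int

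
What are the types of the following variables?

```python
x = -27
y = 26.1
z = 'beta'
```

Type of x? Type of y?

x is int; y is float

int, float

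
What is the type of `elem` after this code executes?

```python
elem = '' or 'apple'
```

'or' returns first truthy value ('apple', which is str)

str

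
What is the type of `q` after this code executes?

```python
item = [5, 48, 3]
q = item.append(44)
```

list.append() returns None (mutates in place)

NoneType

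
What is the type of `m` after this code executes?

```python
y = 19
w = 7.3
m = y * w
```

int * float returns float (19 * 7.3 = 138.7)

float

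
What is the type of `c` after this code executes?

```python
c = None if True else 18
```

Ternary: condition is True, if branch (None) taken → NoneType

NoneType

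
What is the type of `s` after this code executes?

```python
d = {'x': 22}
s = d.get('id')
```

dict.get() returns None when key 'id' is not found and no default given

NoneType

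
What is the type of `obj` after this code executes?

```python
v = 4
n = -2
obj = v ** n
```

int ** negative int returns float

float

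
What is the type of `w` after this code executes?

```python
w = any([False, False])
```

any() returns bool

bool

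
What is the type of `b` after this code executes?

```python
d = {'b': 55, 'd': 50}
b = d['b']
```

Accessing dict[str, int] with key 'b' returns int value 55

int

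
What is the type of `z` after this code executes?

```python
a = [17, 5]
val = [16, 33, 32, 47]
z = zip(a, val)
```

zip() returns a zip iterator object

zip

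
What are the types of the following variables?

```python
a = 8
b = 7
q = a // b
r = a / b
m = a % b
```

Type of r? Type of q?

int / int returns float; int // int returns int

float, int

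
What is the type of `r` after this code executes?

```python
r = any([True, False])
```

any() returns bool

bool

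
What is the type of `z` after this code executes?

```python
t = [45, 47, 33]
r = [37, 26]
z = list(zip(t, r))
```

list(zip(...)) returns a list of tuples

list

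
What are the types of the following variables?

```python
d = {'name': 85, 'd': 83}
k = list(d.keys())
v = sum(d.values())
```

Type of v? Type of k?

sum of int values returns int; list(...) returns list

int, list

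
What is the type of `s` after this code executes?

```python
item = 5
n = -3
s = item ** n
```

int ** negative int returns float

float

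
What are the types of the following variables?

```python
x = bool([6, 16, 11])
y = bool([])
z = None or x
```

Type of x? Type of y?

bool() returns bool; bool() returns bool

bool, bool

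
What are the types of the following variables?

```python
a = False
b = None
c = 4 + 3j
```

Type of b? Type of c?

b is NoneType; c is complex

NoneType, complex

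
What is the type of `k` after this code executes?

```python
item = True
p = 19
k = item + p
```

bool + int returns int (True is 1, so 1 + 19 = 20)

int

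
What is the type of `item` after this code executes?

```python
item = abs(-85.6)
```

abs() of float returns float

float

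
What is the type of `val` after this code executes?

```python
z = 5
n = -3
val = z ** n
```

int ** negative int returns float

float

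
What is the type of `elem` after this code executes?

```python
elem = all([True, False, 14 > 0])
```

all() returns bool

bool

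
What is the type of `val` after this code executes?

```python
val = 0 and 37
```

'and' returns the first falsy value (0, which is int)

int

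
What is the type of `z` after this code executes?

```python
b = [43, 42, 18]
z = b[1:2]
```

Slicing a list always returns a list

list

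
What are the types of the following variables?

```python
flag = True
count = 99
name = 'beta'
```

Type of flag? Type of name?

flag is bool; name is str

bool, str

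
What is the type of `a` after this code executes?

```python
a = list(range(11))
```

list(range(...)) returns list

list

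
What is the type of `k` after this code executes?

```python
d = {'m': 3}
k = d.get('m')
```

dict.get() returns the value (int) when key is found

int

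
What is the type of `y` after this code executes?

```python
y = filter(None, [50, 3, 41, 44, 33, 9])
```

filter() returns a filter iterator object

filter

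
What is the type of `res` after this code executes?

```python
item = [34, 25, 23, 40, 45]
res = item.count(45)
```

list.count() returns int

int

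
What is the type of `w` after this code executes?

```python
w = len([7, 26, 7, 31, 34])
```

len() always returns int

int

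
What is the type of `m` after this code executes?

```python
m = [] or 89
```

'or' returns first truthy value (89, which is int)

int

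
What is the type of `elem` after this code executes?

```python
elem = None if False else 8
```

Ternary: condition is False, else branch (8) taken → int

int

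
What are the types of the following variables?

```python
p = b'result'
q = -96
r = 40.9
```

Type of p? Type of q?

p is bytes; q is int

bytes, int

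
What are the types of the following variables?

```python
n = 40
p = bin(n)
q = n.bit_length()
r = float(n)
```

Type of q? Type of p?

int.bit_length() returns int; bin() returns str

int, str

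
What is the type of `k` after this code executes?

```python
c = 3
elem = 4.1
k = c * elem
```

int * float returns float (3 * 4.1 = 12.3)

float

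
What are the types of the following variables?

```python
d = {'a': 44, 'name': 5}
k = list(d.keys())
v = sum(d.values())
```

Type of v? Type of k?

sum of int values returns int; list(...) returns list

int, list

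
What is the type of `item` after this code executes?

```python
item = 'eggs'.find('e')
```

str.find() returns int (index, or -1)

int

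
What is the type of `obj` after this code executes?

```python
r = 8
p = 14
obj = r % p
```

int % int returns int (8 % 14 = 8)

int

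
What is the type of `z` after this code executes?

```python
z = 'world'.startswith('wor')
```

str.startswith() returns bool

bool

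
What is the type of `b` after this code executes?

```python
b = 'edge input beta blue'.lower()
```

str.lower() returns str

str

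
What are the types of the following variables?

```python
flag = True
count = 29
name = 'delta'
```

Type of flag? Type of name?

flag is bool; name is str

bool, str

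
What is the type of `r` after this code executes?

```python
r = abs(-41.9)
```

abs() of float returns float

float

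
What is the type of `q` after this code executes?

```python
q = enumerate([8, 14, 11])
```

enumerate() returns an enumerate iterator object

enumerate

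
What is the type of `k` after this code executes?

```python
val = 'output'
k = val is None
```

'is' comparison returns bool

bool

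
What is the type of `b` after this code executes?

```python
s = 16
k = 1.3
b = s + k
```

int + float returns float (16 + 1.3 = 17.3)

float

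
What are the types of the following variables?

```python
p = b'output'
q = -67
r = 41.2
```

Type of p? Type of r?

p is bytes; r is float

bytes, float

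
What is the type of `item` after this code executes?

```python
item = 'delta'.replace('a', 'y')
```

str.replace() returns str

str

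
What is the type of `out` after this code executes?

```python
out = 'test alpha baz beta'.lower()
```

str.lower() returns str

str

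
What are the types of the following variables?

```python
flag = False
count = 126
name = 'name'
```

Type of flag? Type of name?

flag is bool; name is str

bool, str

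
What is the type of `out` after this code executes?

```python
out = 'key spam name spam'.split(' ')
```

str.split() returns list

list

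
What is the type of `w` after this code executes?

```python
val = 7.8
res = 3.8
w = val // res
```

float // float returns float (floor division preserves float type)

float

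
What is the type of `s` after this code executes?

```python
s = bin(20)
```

bin() returns str representation

str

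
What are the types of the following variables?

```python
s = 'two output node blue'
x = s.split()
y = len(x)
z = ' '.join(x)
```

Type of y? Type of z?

len() returns int; str.join() returns str

int, str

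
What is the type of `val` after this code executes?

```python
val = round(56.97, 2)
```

round() with ndigits arg returns float

float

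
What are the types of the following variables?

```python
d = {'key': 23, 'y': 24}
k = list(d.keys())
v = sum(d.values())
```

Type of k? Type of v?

list(...) returns list; sum of int values returns int

list, int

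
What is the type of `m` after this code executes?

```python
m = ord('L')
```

ord() returns int (Unicode code point)

int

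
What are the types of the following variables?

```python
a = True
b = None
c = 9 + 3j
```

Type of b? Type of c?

b is NoneType; c is complex

NoneType, complex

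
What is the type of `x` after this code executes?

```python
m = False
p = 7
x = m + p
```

bool + int returns int (False is 0, so 0 + 7 = 7)

int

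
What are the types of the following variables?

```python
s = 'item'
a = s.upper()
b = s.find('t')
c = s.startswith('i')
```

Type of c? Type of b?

str.startswith() returns bool; str.find() returns int

bool, int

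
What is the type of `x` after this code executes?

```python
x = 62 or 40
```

'or' returns the first truthy value (62, which is int)

int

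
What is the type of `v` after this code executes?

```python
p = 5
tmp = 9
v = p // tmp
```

int // int returns int (5 // 9 = 0)

int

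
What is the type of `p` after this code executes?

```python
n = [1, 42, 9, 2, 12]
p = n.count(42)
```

list.count() returns int

int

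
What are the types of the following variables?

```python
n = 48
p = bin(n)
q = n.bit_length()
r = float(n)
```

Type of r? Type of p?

float() returns float; bin() returns str

float, str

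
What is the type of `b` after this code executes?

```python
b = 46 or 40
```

'or' returns the first truthy value (46, which is int)

int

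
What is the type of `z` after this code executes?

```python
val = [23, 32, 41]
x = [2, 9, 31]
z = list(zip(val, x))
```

list(zip(...)) returns a list of tuples

list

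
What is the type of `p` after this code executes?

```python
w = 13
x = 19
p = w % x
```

int % int returns int (13 % 19 = 13)

int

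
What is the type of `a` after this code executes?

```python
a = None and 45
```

'and' returns first falsy value (None)

NoneType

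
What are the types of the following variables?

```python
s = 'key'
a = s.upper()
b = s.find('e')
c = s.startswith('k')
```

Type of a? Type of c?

str.upper() returns str; str.startswith() returns bool

str, bool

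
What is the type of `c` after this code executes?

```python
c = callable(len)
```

callable() returns bool

bool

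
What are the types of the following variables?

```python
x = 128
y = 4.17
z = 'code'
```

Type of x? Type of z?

x is int; z is str

int, str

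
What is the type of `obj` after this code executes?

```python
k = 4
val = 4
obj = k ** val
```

int ** positive int returns int (4 ** 4 = 256)

int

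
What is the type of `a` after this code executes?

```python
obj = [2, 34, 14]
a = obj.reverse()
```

list.reverse() returns None

NoneType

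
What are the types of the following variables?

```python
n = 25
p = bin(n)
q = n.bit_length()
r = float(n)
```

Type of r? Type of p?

float() returns float; bin() returns str

float, str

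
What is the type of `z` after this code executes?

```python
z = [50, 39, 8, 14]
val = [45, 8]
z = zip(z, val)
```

zip() returns a zip iterator object

zip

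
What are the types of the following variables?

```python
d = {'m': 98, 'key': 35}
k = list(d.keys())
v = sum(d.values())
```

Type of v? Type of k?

sum of int values returns int; list(...) returns list

int, list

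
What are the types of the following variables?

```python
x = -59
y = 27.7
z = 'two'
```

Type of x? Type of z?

x is int; z is str

int, str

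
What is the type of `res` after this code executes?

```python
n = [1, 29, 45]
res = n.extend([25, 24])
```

list.extend() returns None

NoneType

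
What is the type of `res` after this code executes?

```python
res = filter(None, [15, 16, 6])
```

filter() returns a filter iterator object

filter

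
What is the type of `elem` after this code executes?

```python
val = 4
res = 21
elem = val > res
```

Comparison operators return bool

bool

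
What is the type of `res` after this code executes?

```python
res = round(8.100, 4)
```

round() with ndigits arg returns float

float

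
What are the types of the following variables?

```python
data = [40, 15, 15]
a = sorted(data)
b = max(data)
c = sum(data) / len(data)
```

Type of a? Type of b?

sorted() returns list; max of ints returns int

list, int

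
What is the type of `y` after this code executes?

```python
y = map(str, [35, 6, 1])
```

map() returns a map iterator object

map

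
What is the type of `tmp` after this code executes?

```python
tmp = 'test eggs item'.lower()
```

str.lower() returns str

str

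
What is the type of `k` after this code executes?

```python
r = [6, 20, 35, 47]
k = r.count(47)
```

list.count() returns int

int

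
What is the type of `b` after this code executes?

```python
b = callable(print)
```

callable() returns bool

bool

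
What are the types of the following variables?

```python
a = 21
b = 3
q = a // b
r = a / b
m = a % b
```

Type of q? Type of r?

int // int returns int; int / int returns float

int, float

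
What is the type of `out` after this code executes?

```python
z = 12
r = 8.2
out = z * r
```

int * float returns float (12 * 8.2 = 98.4)

float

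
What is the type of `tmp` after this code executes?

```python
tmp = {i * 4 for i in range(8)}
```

A set comprehension {expr for x in iterable} produces a set

set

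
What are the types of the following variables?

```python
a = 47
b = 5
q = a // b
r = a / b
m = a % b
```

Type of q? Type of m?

int // int returns int; int % int returns int

int, int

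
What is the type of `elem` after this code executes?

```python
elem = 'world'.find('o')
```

str.find() returns int (index, or -1)

int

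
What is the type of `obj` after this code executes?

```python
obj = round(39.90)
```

round() with no ndigits arg returns int

int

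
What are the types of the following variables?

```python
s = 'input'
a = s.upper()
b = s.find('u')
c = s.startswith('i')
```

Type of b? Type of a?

str.find() returns int; str.upper() returns str

int, str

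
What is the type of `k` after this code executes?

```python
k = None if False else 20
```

Ternary: condition is False, else branch (20) taken → int

int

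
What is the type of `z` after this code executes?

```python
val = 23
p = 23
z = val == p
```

Equality comparison returns bool

bool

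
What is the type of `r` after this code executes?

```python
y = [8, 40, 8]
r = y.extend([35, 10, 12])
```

list.extend() returns None

NoneType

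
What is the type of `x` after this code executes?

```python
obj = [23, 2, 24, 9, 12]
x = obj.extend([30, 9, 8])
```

list.extend() returns None

NoneType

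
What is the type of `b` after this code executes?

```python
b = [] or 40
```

'or' returns first truthy value (40, which is int)

int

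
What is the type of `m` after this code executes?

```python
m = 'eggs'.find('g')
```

str.find() returns int (index, or -1)

int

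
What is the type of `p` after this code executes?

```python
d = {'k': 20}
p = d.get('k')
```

dict.get() returns the value (int) when key is found

int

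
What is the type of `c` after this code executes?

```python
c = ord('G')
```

ord() returns int (Unicode code point)

int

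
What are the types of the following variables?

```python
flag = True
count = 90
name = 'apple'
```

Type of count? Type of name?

count is int; name is str

int, str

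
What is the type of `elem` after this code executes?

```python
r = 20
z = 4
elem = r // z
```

int // int returns int (20 // 4 = 5)

int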